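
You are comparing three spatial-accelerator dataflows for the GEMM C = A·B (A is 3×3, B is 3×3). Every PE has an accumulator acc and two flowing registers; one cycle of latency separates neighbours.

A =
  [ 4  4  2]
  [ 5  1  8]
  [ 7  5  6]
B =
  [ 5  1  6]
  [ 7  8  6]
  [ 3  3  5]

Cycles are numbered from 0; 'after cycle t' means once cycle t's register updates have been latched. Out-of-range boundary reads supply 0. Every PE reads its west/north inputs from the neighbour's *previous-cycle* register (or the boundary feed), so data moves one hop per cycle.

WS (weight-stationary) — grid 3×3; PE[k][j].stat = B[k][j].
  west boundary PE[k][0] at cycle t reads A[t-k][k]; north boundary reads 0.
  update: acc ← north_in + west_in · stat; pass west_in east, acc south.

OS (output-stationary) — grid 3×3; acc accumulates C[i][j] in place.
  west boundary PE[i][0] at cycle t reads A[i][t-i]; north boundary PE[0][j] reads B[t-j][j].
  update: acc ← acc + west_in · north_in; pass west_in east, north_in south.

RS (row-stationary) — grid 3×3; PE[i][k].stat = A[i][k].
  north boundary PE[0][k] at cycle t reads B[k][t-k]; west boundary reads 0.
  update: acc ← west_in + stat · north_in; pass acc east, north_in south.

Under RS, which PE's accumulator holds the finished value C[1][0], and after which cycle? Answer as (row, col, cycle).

RS: C[1][0] accumulates in PE[1][2]:
  c0 r1c2: 0 / 0 / 0
  c1 r1c2: 0 / 0 / 0
  c2 r1c2: 0 / 0 / 0
  c3 r1c2: 56 / 56 / 3

(row, col, cycle) = (1, 2, 3)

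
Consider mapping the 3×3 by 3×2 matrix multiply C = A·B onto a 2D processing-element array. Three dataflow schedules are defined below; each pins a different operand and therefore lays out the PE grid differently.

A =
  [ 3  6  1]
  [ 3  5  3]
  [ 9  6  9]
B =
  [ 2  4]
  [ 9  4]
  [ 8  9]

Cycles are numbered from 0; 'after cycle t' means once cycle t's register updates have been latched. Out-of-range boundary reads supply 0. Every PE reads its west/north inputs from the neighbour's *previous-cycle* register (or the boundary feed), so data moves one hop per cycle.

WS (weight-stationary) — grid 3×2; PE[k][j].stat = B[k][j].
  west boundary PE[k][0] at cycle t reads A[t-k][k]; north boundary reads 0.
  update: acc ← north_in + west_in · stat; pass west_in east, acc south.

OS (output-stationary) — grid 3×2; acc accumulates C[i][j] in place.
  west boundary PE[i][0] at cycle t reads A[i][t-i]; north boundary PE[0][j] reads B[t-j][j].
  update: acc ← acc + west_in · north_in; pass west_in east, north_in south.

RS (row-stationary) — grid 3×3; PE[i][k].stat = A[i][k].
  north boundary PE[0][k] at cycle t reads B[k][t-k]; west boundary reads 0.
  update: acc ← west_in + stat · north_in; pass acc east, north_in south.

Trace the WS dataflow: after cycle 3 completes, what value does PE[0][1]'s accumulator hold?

WS on a 3×2 grid — tracing PE[0][1] and its feeders:
  0: (0,0).acc=6  regs=<3,6>
  0: (0,1).acc=0  regs=<0,0>
  1: (0,0).acc=6  regs=<3,6>
  1: (0,1).acc=12  regs=<3,12>
  2: (0,0).acc=18  regs=<9,18>
  2: (0,1).acc=12  regs=<3,12>
  3: (0,0).acc=0  regs=<0,0>
  3: (0,1).acc=36  regs=<9,36>

PE[0][1].acc = 36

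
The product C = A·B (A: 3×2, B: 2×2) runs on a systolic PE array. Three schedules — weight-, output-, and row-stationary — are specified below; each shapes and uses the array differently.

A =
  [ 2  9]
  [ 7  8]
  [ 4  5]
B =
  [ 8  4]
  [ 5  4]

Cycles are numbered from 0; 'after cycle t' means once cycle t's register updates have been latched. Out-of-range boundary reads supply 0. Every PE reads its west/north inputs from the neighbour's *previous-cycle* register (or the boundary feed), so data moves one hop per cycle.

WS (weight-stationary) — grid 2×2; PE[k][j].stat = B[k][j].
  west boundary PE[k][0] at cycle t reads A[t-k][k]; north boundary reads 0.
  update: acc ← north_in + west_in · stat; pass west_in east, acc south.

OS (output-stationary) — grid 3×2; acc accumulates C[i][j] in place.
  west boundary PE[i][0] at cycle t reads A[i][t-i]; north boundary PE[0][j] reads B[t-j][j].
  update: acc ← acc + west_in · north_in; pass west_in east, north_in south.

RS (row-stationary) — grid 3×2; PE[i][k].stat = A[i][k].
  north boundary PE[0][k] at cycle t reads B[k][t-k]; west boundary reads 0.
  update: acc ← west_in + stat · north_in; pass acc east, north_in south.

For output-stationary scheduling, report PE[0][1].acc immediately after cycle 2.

PE[0][1].acc = 44

OS 3×2: PE[0][1] cycle-by-cycle (with neighbour feeds):
  step 0 · PE0,0: acc=16; fwd→2 fwd↓8
  step 0 · PE0,1: acc=0; fwd→0 fwd↓0
  step 1 · PE0,0: acc=61; fwd→9 fwd↓5
  step 1 · PE0,1: acc=8; fwd→2 fwd↓4
  step 2 · PE0,0: acc=61; fwd→0 fwd↓0
  step 2 · PE0,1: acc=44; fwd→9 fwd↓4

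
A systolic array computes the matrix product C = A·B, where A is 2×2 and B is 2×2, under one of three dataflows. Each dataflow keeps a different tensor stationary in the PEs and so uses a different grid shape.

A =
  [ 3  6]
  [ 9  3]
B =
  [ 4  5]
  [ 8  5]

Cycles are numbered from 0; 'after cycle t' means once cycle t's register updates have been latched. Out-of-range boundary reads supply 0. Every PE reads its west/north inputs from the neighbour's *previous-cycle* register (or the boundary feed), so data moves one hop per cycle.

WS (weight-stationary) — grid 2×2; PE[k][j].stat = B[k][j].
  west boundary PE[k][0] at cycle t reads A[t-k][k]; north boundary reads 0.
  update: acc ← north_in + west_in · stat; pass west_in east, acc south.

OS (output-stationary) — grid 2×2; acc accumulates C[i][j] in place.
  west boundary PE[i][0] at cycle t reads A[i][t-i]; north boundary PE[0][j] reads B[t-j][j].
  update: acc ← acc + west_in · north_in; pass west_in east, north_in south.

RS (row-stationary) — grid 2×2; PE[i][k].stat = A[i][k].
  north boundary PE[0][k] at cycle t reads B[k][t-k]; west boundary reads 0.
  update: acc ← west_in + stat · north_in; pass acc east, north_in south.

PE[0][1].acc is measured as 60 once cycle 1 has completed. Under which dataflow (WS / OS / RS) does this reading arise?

WS (2×2 grid), PE[0][1]:
  t=0 PE[0][1]: acc=0 h=0 v=0
  t=1 PE[0][1]: acc=15 h=3 v=15
OS (2×2 grid), PE[0][1]:
  t=0 PE[0][1]: acc=0 h=0 v=0
  t=1 PE[0][1]: acc=15 h=3 v=5
RS (2×2 grid), PE[0][1]:
  t=0 PE[0][1]: acc=0 h=0 v=0
  t=1 PE[0][1]: acc=60 h=60 v=8

dataflow = RS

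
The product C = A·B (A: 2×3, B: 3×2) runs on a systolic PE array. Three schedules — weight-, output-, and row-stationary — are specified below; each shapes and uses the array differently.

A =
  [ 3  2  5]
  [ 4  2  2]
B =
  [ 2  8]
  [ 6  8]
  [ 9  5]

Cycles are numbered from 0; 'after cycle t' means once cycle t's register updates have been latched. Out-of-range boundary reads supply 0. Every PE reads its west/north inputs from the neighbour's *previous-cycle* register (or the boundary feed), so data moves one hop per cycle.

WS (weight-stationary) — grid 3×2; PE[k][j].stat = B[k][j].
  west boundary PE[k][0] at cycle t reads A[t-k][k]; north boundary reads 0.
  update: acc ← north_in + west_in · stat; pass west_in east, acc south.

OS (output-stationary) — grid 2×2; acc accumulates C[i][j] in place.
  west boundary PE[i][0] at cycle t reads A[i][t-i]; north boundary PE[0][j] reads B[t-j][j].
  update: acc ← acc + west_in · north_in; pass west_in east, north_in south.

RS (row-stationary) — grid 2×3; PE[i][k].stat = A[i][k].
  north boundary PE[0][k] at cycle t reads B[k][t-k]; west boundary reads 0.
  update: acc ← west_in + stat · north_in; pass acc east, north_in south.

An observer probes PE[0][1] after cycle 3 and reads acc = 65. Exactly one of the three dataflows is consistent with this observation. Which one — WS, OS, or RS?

Under WS (3×2), PE[0][1]:
  t=0 PE[0][1]: acc=0 h=0 v=0
  t=1 PE[0][1]: acc=24 h=3 v=24
  t=2 PE[0][1]: acc=32 h=4 v=32
  t=3 PE[0][1]: acc=0 h=0 v=0
Under OS (2×2), PE[0][1]:
  t=0 PE[0][1]: acc=0 h=0 v=0
  t=1 PE[0][1]: acc=24 h=3 v=8
  t=2 PE[0][1]: acc=40 h=2 v=8
  t=3 PE[0][1]: acc=65 h=5 v=5
Under RS (2×3), PE[0][1]:
  t=0 PE[0][1]: acc=0 h=0 v=0
  t=1 PE[0][1]: acc=18 h=18 v=6
  t=2 PE[0][1]: acc=40 h=40 v=8
  t=3 PE[0][1]: acc=0 h=0 v=0

dataflow = OS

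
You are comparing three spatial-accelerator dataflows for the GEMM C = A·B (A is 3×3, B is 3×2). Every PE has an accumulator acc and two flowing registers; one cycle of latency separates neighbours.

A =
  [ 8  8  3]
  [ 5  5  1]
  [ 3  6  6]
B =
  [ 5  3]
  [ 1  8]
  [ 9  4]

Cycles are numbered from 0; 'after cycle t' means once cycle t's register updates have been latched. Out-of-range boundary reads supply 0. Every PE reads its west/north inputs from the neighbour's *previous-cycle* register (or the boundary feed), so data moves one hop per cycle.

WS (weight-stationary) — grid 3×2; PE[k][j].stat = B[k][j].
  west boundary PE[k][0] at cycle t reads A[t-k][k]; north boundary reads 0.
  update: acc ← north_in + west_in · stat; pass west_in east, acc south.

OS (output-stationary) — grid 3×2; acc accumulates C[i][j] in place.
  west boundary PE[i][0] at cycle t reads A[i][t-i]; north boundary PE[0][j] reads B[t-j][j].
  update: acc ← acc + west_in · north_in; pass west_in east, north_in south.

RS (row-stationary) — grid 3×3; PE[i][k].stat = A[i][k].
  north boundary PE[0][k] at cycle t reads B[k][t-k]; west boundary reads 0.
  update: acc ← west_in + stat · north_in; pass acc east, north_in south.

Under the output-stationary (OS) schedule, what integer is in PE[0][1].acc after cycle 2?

PE[0][1].acc = 88

OS 3×2: PE[0][1] cycle-by-cycle (with neighbour feeds):
  after 0 — PE[0][0] acc=40, pass-E 8, pass-S 5
  after 0 — PE[0][1] acc=0, pass-E 0, pass-S 0
  after 1 — PE[0][0] acc=48, pass-E 8, pass-S 1
  after 1 — PE[0][1] acc=24, pass-E 8, pass-S 3
  after 2 — PE[0][0] acc=75, pass-E 3, pass-S 9
  after 2 — PE[0][1] acc=88, pass-E 8, pass-S 8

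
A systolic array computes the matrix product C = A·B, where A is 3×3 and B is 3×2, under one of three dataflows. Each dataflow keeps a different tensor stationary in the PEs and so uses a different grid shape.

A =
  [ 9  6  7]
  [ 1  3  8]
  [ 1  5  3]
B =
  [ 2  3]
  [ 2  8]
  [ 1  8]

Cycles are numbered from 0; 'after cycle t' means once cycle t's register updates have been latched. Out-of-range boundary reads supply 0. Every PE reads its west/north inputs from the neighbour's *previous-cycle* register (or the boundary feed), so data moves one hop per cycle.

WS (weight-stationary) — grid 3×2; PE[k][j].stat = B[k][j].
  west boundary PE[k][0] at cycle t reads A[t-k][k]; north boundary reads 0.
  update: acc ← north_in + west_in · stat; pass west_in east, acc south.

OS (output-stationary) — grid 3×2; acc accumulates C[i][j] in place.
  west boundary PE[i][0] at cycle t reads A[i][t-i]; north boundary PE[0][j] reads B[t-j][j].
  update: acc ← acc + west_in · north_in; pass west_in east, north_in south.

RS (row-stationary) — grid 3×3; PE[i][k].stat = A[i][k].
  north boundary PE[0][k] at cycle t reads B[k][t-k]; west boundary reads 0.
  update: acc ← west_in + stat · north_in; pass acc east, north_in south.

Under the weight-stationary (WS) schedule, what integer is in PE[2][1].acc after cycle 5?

WS (3×2). Following PE[2][1] plus its west/north inputs:
  0: (1,1).acc=0  regs=<0,0>
  0: (2,0).acc=0  regs=<0,0>
  0: (2,1).acc=0  regs=<0,0>
  1: (1,1).acc=0  regs=<0,0>
  1: (2,0).acc=0  regs=<0,0>
  1: (2,1).acc=0  regs=<0,0>
  2: (1,1).acc=75  regs=<6,75>
  2: (2,0).acc=37  regs=<7,37>
  2: (2,1).acc=0  regs=<0,0>
  3: (1,1).acc=27  regs=<3,27>
  3: (2,0).acc=16  regs=<8,16>
  3: (2,1).acc=131  regs=<7,131>
  4: (1,1).acc=43  regs=<5,43>
  4: (2,0).acc=15  regs=<3,15>
  4: (2,1).acc=91  regs=<8,91>
  5: (1,1).acc=0  regs=<0,0>
  5: (2,0).acc=0  regs=<0,0>
  5: (2,1).acc=67  regs=<3,67>

PE[2][1].acc = 67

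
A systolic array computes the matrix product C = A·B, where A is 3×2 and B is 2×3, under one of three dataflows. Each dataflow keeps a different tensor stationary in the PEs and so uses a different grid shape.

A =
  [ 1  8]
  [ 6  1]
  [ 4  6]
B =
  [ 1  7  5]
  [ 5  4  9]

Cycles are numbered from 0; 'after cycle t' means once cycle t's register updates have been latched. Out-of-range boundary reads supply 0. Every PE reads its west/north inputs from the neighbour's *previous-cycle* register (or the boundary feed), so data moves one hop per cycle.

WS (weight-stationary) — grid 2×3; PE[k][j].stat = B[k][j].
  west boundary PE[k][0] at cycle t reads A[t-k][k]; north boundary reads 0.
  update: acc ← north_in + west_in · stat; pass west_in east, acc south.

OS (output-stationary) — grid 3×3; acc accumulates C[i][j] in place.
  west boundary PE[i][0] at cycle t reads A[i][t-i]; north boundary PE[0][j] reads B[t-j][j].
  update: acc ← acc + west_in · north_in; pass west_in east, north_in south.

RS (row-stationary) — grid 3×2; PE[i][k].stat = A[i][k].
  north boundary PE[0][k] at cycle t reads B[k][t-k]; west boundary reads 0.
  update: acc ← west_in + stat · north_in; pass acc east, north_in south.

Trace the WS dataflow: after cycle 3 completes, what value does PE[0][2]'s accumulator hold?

Tracing WS — 2×3 array, target PE[0][2]:
  0: (0,1).acc=0  regs=<0,0>
  0: (0,2).acc=0  regs=<0,0>
  1: (0,1).acc=7  regs=<1,7>
  1: (0,2).acc=0  regs=<0,0>
  2: (0,1).acc=42  regs=<6,42>
  2: (0,2).acc=5  regs=<1,5>
  3: (0,1).acc=28  regs=<4,28>
  3: (0,2).acc=30  regs=<6,30>

PE[0][2].acc = 30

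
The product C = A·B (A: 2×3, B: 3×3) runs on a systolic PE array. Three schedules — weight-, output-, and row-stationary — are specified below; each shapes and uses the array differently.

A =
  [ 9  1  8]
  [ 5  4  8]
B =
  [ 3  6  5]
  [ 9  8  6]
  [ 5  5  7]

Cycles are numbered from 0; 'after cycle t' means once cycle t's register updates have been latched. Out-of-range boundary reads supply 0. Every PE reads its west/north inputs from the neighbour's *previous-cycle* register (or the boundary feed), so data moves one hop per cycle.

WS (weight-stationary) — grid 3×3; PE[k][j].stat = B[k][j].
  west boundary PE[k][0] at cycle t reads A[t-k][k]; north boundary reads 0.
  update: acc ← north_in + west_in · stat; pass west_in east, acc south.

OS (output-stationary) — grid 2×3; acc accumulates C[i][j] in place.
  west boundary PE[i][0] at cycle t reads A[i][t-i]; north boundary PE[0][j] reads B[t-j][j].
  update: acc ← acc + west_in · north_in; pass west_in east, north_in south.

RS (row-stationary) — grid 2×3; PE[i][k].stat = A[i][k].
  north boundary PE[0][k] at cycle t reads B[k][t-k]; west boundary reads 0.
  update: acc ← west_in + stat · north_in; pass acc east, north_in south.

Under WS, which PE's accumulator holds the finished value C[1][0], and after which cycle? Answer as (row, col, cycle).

Under WS, C[1][0] lands at PE[2][0]:
  [0] (2,0) acc=0 (h:0 v:0)
  [1] (2,0) acc=0 (h:0 v:0)
  [2] (2,0) acc=76 (h:8 v:76)
  [3] (2,0) acc=91 (h:8 v:91)

(row, col, cycle) = (2, 0, 3)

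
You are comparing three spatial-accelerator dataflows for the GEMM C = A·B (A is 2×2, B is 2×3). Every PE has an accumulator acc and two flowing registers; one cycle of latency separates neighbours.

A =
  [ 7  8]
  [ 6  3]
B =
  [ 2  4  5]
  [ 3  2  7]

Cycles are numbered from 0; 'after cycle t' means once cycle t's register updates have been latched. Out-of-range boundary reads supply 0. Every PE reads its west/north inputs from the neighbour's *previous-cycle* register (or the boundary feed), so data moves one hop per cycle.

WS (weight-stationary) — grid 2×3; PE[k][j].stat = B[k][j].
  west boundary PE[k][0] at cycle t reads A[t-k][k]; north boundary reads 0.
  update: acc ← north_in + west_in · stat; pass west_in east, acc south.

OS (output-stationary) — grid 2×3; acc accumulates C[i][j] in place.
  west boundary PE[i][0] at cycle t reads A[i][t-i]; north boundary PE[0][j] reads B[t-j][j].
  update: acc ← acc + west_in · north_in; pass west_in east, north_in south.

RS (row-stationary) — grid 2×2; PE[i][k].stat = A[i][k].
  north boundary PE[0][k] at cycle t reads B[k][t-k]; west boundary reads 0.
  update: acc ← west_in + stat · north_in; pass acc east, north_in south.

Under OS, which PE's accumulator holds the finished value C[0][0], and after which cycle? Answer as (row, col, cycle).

OS — PE[0][0] is where C[0][0] collects:
  0: (0,0).acc=14  regs=<7,2>
  1: (0,0).acc=38  regs=<8,3>

(row, col, cycle) = (0, 0, 1)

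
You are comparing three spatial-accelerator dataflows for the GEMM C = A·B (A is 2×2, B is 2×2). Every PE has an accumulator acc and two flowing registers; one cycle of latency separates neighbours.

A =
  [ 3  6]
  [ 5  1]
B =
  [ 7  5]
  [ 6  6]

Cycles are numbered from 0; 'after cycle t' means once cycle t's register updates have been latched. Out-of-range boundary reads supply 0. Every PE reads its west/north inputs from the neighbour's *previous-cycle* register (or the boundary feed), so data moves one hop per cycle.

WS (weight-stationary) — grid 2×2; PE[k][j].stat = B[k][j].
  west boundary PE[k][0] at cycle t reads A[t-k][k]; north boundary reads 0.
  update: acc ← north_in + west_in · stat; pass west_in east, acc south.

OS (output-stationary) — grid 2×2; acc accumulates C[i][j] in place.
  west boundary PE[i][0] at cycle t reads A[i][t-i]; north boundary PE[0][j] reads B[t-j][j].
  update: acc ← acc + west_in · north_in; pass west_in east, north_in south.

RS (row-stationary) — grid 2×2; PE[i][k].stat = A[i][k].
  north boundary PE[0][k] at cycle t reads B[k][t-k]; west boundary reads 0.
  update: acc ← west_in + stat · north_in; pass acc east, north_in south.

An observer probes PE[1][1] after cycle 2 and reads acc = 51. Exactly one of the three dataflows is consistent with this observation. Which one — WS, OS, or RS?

— WS: 2×2; PE[1][1] trace:
  c0 r1c1: 0 / 0 / 0
  c1 r1c1: 0 / 0 / 0
  c2 r1c1: 51 / 6 / 51
— OS: 2×2; PE[1][1] trace:
  c0 r1c1: 0 / 0 / 0
  c1 r1c1: 0 / 0 / 0
  c2 r1c1: 25 / 5 / 5
— RS: 2×2; PE[1][1] trace:
  c0 r1c1: 0 / 0 / 0
  c1 r1c1: 0 / 0 / 0
  c2 r1c1: 41 / 41 / 6

dataflow = WS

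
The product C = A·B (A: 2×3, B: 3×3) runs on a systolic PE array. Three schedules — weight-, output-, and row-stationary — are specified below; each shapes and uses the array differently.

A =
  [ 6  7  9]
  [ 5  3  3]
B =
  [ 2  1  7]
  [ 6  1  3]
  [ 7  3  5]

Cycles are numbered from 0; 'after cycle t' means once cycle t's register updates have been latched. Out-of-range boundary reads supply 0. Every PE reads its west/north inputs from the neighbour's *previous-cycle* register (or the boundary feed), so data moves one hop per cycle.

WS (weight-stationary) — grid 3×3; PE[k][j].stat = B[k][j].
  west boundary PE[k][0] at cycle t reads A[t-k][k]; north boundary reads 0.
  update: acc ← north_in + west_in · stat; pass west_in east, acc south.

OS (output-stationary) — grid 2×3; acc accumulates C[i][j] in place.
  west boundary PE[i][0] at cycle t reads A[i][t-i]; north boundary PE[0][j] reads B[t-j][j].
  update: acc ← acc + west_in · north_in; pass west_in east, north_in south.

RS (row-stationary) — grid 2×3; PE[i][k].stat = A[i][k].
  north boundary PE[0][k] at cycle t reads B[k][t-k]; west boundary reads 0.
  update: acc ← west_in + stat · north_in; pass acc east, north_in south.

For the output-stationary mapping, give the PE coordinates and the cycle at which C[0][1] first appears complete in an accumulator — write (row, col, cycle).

(row, col, cycle) = (0, 1, 3)

OS: C[0][1] accumulates in PE[0][1]:
  c0 r0c1: 0 / 0 / 0
  c1 r0c1: 6 / 6 / 1
  c2 r0c1: 13 / 7 / 1
  c3 r0c1: 40 / 9 / 3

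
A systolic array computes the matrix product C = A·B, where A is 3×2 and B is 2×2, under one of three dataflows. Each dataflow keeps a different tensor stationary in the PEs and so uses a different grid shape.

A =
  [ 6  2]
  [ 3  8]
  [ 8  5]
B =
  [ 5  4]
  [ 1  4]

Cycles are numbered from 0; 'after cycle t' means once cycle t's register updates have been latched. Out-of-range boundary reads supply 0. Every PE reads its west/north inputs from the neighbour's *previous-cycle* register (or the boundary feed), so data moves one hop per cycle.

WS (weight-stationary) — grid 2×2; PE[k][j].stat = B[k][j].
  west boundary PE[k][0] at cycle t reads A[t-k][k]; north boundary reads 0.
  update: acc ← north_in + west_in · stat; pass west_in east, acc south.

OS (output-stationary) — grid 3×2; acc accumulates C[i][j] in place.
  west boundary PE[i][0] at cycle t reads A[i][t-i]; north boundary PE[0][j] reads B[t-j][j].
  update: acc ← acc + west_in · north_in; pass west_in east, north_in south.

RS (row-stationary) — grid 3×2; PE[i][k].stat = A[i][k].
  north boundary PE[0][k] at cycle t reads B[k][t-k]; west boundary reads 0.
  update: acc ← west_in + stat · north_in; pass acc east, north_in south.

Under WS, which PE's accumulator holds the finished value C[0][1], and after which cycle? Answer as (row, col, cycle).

(row, col, cycle) = (1, 1, 2)

WS: C[0][1] accumulates in PE[1][1]:
  after 0 — PE[1][1] acc=0, pass-E 0, pass-S 0
  after 1 — PE[1][1] acc=0, pass-E 0, pass-S 0
  after 2 — PE[1][1] acc=32, pass-E 2, pass-S 32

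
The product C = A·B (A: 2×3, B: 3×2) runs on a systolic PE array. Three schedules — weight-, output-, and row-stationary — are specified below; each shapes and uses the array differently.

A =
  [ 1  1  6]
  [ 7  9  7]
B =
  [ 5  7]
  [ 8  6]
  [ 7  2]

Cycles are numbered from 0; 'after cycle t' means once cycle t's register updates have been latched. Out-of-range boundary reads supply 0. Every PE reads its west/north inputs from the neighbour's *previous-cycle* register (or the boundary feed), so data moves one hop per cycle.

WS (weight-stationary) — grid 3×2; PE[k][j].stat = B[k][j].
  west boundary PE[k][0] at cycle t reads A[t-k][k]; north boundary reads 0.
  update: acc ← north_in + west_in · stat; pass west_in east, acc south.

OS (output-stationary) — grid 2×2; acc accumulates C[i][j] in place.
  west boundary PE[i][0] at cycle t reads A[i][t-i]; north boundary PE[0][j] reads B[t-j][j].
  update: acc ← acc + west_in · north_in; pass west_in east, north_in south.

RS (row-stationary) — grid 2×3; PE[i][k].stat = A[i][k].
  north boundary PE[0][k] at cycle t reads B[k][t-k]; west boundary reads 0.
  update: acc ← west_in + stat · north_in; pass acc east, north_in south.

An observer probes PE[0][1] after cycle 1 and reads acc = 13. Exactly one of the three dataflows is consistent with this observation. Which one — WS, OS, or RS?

Under WS (3×2), PE[0][1]:
  [0] (0,1) acc=0 (h:0 v:0)
  [1] (0,1) acc=7 (h:1 v:7)
Under OS (2×2), PE[0][1]:
  [0] (0,1) acc=0 (h:0 v:0)
  [1] (0,1) acc=7 (h:1 v:7)
Under RS (2×3), PE[0][1]:
  [0] (0,1) acc=0 (h:0 v:0)
  [1] (0,1) acc=13 (h:13 v:8)

dataflow = RS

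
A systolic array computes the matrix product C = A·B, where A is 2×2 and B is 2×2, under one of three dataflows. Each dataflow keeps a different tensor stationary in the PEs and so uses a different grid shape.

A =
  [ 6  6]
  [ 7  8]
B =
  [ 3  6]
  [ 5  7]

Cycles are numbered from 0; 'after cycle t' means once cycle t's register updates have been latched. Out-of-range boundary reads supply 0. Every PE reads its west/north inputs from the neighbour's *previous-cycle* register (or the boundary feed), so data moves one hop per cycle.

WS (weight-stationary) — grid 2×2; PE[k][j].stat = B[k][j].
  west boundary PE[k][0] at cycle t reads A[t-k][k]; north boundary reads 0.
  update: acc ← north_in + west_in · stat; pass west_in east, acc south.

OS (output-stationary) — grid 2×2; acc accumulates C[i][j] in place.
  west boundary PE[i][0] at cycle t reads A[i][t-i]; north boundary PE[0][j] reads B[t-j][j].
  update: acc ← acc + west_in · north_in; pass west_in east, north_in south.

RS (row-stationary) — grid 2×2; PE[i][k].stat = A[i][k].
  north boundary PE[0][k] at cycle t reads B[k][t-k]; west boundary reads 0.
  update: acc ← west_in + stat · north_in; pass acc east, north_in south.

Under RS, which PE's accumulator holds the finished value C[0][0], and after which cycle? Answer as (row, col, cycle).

(row, col, cycle) = (0, 1, 1)

RS: C[0][0] accumulates in PE[0][1]:
  c0 r0c1: 0 / 0 / 0
  c1 r0c1: 48 / 48 / 5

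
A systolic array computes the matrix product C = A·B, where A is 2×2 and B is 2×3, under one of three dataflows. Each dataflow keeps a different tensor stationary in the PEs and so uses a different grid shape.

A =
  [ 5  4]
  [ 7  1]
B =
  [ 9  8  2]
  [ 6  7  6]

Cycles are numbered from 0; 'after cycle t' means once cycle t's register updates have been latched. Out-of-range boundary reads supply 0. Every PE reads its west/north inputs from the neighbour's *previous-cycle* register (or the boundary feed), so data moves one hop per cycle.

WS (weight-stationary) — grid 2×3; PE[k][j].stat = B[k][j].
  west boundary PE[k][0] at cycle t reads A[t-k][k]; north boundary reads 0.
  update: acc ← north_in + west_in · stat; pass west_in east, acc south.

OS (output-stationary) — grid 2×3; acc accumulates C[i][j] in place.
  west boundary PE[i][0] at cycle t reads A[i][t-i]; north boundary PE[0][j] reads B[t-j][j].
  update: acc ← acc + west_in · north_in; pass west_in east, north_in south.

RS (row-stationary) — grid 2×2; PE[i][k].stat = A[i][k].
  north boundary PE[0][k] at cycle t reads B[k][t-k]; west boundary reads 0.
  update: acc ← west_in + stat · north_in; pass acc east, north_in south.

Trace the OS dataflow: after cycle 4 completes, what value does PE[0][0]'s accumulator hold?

PE[0][0].acc = 69

OS (2×3). Following PE[0][0] plus its west/north inputs:
  after 0 — PE[0][0] acc=45, pass-E 5, pass-S 9
  after 1 — PE[0][0] acc=69, pass-E 4, pass-S 6
  after 2 — PE[0][0] acc=69, pass-E 0, pass-S 0
  after 3 — PE[0][0] acc=69, pass-E 0, pass-S 0
  after 4 — PE[0][0] acc=69, pass-E 0, pass-S 0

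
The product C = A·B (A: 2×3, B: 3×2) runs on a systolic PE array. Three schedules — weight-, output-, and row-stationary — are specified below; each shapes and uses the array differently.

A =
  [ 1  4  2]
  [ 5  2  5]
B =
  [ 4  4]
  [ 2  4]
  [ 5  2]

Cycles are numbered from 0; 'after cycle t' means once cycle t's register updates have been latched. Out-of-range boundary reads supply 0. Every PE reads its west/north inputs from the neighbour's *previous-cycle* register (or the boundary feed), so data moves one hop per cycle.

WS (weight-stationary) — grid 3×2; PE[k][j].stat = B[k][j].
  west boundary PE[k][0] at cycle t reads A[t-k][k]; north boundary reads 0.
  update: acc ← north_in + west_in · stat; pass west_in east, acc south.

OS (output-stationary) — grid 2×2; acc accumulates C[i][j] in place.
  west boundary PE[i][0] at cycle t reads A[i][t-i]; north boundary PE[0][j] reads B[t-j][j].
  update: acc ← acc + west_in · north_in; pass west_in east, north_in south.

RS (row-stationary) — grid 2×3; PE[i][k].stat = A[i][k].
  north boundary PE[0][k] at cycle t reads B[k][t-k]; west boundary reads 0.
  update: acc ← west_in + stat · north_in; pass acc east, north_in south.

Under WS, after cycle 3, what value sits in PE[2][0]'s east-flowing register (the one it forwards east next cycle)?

register = 5

WS 3×2: PE[2][0] cycle-by-cycle (with neighbour feeds):
  c0 r1c0: 0 / 0 / 0
  c0 r2c0: 0 / 0 / 0
  c1 r1c0: 12 / 4 / 12
  c1 r2c0: 0 / 0 / 0
  c2 r1c0: 24 / 2 / 24
  c2 r2c0: 22 / 2 / 22
  c3 r1c0: 0 / 0 / 0
  c3 r2c0: 49 / 5 / 49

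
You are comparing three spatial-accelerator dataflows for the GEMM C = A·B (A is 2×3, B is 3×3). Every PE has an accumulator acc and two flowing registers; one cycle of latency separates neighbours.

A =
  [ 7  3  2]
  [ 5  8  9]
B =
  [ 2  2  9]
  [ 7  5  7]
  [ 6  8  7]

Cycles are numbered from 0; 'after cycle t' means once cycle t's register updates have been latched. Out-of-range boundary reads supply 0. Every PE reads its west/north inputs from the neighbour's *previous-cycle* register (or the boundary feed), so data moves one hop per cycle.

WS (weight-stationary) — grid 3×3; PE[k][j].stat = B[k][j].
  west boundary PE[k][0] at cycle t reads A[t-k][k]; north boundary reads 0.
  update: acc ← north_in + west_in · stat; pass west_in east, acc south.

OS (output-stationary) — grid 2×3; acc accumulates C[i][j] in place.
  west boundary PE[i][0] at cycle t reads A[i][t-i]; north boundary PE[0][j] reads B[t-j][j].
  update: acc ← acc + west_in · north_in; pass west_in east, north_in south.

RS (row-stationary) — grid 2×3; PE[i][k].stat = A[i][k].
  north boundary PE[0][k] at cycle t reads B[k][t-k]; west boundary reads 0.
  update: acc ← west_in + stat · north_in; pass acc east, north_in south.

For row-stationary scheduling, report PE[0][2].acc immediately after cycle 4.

PE[0][2].acc = 98

Tracing RS — 2×3 array, target PE[0][2]:
  cycle 0: PE[0][1] → acc 0, east 0, south 0
  cycle 0: PE[0][2] → acc 0, east 0, south 0
  cycle 1: PE[0][1] → acc 35, east 35, south 7
  cycle 1: PE[0][2] → acc 0, east 0, south 0
  cycle 2: PE[0][1] → acc 29, east 29, south 5
  cycle 2: PE[0][2] → acc 47, east 47, south 6
  cycle 3: PE[0][1] → acc 84, east 84, south 7
  cycle 3: PE[0][2] → acc 45, east 45, south 8
  cycle 4: PE[0][1] → acc 0, east 0, south 0
  cycle 4: PE[0][2] → acc 98, east 98, south 7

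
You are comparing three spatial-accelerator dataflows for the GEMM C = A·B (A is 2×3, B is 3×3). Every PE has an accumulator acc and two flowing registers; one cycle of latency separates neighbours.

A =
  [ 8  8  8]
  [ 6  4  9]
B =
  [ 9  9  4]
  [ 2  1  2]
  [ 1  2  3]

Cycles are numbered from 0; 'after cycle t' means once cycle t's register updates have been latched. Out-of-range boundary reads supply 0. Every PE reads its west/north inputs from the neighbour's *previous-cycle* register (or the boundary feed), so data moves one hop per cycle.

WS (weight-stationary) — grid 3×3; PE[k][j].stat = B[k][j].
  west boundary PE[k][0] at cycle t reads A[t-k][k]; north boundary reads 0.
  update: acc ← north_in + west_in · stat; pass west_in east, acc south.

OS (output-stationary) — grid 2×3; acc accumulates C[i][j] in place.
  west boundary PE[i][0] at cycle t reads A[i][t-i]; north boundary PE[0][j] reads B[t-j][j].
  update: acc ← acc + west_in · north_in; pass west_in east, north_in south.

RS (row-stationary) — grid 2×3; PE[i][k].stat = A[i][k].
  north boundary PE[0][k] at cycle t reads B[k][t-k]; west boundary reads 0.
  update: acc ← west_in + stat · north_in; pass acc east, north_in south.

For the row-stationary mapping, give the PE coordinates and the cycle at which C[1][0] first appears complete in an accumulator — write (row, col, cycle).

(row, col, cycle) = (1, 2, 3)

RS — PE[1][2] is where C[1][0] collects:
  0: (1,2).acc=0  regs=<0,0>
  1: (1,2).acc=0  regs=<0,0>
  2: (1,2).acc=0  regs=<0,0>
  3: (1,2).acc=71  regs=<71,1>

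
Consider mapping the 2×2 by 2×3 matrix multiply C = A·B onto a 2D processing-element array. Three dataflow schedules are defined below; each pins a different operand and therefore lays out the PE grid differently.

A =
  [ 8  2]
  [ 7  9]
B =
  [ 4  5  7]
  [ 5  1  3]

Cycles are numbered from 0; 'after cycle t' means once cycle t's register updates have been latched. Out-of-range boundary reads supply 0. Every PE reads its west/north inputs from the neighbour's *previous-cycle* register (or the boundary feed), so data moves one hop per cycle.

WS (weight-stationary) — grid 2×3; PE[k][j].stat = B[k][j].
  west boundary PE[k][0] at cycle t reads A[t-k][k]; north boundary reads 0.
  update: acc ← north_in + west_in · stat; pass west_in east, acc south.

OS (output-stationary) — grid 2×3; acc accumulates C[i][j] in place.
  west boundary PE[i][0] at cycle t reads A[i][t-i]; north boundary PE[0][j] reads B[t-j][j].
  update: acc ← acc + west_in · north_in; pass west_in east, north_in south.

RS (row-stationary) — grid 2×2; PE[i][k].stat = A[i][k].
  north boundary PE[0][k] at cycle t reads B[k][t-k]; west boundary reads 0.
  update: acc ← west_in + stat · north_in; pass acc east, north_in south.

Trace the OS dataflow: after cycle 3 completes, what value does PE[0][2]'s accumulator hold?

PE[0][2].acc = 62

Tracing OS — 2×3 array, target PE[0][2]:
  @0  [0,1]  acc 0  |  →0  ↓0
  @0  [0,2]  acc 0  |  →0  ↓0
  @1  [0,1]  acc 40  |  →8  ↓5
  @1  [0,2]  acc 0  |  →0  ↓0
  @2  [0,1]  acc 42  |  →2  ↓1
  @2  [0,2]  acc 56  |  →8  ↓7
  @3  [0,1]  acc 42  |  →0  ↓0
  @3  [0,2]  acc 62  |  →2  ↓3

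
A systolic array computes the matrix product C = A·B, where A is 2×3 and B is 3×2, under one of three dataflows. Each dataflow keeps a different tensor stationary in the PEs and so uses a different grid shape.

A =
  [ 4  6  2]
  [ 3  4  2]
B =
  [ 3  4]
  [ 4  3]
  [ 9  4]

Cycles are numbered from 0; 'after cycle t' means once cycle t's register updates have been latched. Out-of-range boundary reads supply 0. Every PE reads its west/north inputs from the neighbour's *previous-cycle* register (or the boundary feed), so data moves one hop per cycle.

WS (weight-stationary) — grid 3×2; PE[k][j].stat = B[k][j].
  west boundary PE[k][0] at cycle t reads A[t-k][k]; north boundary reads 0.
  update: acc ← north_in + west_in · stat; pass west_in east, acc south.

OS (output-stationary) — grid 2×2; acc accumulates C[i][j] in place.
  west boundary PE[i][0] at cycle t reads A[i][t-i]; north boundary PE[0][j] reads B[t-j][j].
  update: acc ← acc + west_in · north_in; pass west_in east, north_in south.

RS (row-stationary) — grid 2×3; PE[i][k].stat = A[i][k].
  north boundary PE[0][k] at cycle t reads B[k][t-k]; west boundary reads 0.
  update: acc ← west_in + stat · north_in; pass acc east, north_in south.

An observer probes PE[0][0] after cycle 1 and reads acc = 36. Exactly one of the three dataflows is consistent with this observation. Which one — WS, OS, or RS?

— WS: 3×2; PE[0][0] trace:
  @0  [0,0]  acc 12  |  →4  ↓12
  @1  [0,0]  acc 9  |  →3  ↓9
— OS: 2×2; PE[0][0] trace:
  @0  [0,0]  acc 12  |  →4  ↓3
  @1  [0,0]  acc 36  |  →6  ↓4
— RS: 2×3; PE[0][0] trace:
  @0  [0,0]  acc 12  |  →12  ↓3
  @1  [0,0]  acc 16  |  →16  ↓4

dataflow = OS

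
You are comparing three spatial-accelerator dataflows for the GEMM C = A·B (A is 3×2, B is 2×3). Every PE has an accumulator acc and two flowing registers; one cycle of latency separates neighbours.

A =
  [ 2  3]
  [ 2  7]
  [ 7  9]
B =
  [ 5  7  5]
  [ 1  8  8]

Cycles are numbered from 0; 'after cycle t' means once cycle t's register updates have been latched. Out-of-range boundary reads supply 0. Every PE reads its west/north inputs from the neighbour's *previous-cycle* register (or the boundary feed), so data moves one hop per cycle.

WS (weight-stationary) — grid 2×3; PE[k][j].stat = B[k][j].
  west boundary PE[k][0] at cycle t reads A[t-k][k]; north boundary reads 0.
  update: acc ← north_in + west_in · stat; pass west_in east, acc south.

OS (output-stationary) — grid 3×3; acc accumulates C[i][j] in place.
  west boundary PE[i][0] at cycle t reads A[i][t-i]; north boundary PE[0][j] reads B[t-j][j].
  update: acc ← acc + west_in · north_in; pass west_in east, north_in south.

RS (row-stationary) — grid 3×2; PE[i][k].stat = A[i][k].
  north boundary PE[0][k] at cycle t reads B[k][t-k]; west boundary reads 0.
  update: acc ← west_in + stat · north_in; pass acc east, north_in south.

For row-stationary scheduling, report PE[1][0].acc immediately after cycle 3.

RS (3×2). Following PE[1][0] plus its west/north inputs:
  c0 r0c0: 10 / 10 / 5
  c0 r1c0: 0 / 0 / 0
  c1 r0c0: 14 / 14 / 7
  c1 r1c0: 10 / 10 / 5
  c2 r0c0: 10 / 10 / 5
  c2 r1c0: 14 / 14 / 7
  c3 r0c0: 0 / 0 / 0
  c3 r1c0: 10 / 10 / 5

PE[1][0].acc = 10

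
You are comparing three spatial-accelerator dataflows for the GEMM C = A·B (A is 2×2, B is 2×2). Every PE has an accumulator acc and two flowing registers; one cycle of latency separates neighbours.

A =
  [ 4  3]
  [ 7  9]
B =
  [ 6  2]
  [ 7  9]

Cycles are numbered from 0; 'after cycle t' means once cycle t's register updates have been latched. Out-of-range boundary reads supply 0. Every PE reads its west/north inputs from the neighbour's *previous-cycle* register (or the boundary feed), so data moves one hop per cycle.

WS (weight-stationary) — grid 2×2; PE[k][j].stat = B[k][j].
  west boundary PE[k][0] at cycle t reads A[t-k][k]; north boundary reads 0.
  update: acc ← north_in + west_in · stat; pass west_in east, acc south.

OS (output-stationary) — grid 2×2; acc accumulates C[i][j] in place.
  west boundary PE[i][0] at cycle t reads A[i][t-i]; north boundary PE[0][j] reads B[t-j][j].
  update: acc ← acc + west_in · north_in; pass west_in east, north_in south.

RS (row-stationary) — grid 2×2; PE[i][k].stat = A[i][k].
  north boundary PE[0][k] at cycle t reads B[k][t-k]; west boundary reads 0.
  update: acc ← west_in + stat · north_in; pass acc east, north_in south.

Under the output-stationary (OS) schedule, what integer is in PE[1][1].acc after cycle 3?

PE[1][1].acc = 95

Tracing OS — 2×2 array, target PE[1][1]:
  step 0 · PE0,1: acc=0; fwd→0 fwd↓0
  step 0 · PE1,0: acc=0; fwd→0 fwd↓0
  step 0 · PE1,1: acc=0; fwd→0 fwd↓0
  step 1 · PE0,1: acc=8; fwd→4 fwd↓2
  step 1 · PE1,0: acc=42; fwd→7 fwd↓6
  step 1 · PE1,1: acc=0; fwd→0 fwd↓0
  step 2 · PE0,1: acc=35; fwd→3 fwd↓9
  step 2 · PE1,0: acc=105; fwd→9 fwd↓7
  step 2 · PE1,1: acc=14; fwd→7 fwd↓2
  step 3 · PE0,1: acc=35; fwd→0 fwd↓0
  step 3 · PE1,0: acc=105; fwd→0 fwd↓0
  step 3 · PE1,1: acc=95; fwd→9 fwd↓9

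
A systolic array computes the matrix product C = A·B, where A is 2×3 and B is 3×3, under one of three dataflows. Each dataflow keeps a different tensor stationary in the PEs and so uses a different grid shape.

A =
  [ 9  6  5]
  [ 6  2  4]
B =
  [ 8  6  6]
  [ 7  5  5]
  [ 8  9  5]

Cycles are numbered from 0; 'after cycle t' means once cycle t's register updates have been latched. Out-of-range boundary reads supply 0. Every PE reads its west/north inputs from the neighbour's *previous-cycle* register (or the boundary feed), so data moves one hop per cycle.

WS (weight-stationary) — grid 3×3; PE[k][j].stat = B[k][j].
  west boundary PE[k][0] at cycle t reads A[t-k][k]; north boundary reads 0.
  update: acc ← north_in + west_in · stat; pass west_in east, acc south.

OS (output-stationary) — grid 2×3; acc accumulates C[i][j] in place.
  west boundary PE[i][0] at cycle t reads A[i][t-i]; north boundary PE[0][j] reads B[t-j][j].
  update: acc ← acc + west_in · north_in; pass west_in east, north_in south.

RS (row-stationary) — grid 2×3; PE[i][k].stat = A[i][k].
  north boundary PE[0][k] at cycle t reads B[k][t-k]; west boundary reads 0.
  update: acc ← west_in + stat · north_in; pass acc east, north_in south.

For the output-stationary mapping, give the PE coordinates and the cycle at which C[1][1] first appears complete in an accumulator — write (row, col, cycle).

(row, col, cycle) = (1, 1, 4)

OS — PE[1][1] is where C[1][1] collects:
  step 0 · PE1,1: acc=0; fwd→0 fwd↓0
  step 1 · PE1,1: acc=0; fwd→0 fwd↓0
  step 2 · PE1,1: acc=36; fwd→6 fwd↓6
  step 3 · PE1,1: acc=46; fwd→2 fwd↓5
  step 4 · PE1,1: acc=82; fwd→4 fwd↓9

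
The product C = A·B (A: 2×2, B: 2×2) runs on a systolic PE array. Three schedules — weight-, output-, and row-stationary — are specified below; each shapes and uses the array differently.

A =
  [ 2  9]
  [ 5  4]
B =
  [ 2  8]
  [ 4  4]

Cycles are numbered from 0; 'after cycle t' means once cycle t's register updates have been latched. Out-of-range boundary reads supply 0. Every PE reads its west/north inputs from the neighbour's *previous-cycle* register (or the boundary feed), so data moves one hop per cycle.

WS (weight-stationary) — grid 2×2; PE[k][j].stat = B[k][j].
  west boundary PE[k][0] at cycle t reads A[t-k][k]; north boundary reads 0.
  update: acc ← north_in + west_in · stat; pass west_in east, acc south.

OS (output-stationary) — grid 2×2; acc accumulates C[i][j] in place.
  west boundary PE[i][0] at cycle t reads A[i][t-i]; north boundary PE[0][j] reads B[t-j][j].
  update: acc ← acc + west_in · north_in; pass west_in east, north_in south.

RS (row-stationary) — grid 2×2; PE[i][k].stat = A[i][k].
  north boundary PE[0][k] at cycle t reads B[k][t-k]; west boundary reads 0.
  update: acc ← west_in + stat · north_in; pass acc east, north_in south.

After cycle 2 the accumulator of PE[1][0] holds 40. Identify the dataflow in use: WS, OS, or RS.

dataflow = RS

WS [2×2] PE[1][0] across cycles:
  step 0 · PE1,0: acc=0; fwd→0 fwd↓0
  step 1 · PE1,0: acc=40; fwd→9 fwd↓40
  step 2 · PE1,0: acc=26; fwd→4 fwd↓26
OS [2×2] PE[1][0] across cycles:
  step 0 · PE1,0: acc=0; fwd→0 fwd↓0
  step 1 · PE1,0: acc=10; fwd→5 fwd↓2
  step 2 · PE1,0: acc=26; fwd→4 fwd↓4
RS [2×2] PE[1][0] across cycles:
  step 0 · PE1,0: acc=0; fwd→0 fwd↓0
  step 1 · PE1,0: acc=10; fwd→10 fwd↓2
  step 2 · PE1,0: acc=40; fwd→40 fwd↓8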